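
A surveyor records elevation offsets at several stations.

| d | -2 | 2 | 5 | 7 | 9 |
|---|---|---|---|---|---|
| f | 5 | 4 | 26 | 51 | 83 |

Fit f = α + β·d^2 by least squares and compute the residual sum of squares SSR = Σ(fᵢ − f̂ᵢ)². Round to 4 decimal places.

Sums needed: Σ1 = 5, Σd^2 = 163, Σd^2·d^2 = 9619.
Moment sums: Σf = 169, Σd^2·f = 9908.
Determinant 5·9619 − 163² = 21526.
α = (169·9619 − 163·9908)/21526 = 10607/21526; β = (5·9908 − 163·169)/21526 = 21993/21526.
Residuals: 9051/21526, -12475/21526, -378/10763, 4781/10763, -2691/10763; SSR = 16655/21526.

SSR = 0.7737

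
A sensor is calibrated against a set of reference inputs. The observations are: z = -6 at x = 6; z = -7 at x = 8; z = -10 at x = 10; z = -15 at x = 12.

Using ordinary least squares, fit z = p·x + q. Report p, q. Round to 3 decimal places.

p = -1.500, q = 4.000

Forming AᵀA = [[344, 36]; [36, 4]] and Aᵀz = [-372, -38]ᵀ gives AᵀA·[p, q]ᵀ = Aᵀz.
det = 344·4 − 36² = 80.
p = ((-372)·4 − 36·(-38))/80 = -3/2; q = (344·(-38) − 36·(-372))/80 = 4.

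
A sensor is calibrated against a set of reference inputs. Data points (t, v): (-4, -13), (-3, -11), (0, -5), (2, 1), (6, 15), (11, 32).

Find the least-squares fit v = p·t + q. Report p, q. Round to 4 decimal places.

p = 3.0309, q = -2.8951

The normal equations are: 186·p + 12·q = 529;  12·p + 6·q = 19.
(Σt·t = 186, Σt = 12, Σ1 = 6, Σt·v = 529, Σv = 19.)
Determinant 186·6 − 12² = 972.
p = (529·6 − 12·19)/972 = 491/162; q = (186·19 − 12·529)/972 = -469/162.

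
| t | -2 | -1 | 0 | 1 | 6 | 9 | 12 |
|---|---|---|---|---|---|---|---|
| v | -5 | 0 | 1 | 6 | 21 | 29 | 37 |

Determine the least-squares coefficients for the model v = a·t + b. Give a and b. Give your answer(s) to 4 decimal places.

XᵀX·[a, b]ᵀ = Xᵀv reads: 267·a + 25·b = 847;  25·a + 7·b = 89.
Eliminating b: 7·(row 1) − 25·(row 2) gives 1244·a = 7·847 − 25·89 = 3704, so a = 926/311.
Then b = (89 − 25·(926/311))/7 = 647/311.

a = 2.9775, b = 2.0804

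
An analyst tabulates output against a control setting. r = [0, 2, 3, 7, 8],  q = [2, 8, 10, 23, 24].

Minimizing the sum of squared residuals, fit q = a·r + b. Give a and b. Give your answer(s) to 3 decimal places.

a = 2.848, b = 2.009

The normal system XᵀX·[a, b]ᵀ = Xᵀq is [[126, 20]; [20, 5]]·[a, b]ᵀ = [399, 67]ᵀ.
Eliminating b: 5·(row 1) − 20·(row 2) gives 230·a = 5·399 − 20·67 = 655, so a = 131/46.
Then b = (67 − 20·(131/46))/5 = 231/115.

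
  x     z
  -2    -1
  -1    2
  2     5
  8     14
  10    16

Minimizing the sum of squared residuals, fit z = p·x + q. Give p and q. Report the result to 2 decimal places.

p = 1.39, q = 2.49

The normal equations are: 173·p + 17·q = 282;  17·p + 5·q = 36.
Δ = 173·5 − 17² = 576.
p = (282·5 − 17·36)/576 = 133/96; q = (173·36 − 17·282)/576 = 239/96.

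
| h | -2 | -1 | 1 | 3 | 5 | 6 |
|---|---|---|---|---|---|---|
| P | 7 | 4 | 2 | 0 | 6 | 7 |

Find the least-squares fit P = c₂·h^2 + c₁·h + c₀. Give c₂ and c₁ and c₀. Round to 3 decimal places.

c₂ = 0.402, c₁ = -1.533, c₀ = 2.302

The normal system AᵀA·[c₂, c₁, c₀]ᵀ = AᵀP is [[2020, 360, 76]; [360, 76, 12]; [76, 12, 6]]·[c₂, c₁, c₀]ᵀ = [436, 56, 26]ᵀ.
Inverting the 3×3 Gram matrix, [c₂, c₁, c₀]ᵀ = [68/169, -259/169, 389/169]ᵀ.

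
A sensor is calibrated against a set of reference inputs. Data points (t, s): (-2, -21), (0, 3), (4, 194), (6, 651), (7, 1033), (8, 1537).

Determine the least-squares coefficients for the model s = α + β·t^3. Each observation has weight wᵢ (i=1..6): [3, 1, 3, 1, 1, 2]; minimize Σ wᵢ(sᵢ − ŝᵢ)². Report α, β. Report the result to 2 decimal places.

Normal-equation sums: Σwᵢ·1 = 11, Σwᵢ·t^3 = 1751, Σwᵢ·t^3·t^3 = 701073.
And Σwᵢ·s = 5280, Σwᵢ·t^3·s = 2106575.
Normal equations: [[11, 1751]; [1751, 701073]]·[α, β]ᵀ = [5280, 2106575]ᵀ.
Δ = 11·701073 − 1751² = 4645802.
α = (5280·701073 − 1751·2106575)/4645802 = 13052615/4645802; β = (11·2106575 − 1751·5280)/4645802 = 13927045/4645802.

α = 2.81, β = 3.00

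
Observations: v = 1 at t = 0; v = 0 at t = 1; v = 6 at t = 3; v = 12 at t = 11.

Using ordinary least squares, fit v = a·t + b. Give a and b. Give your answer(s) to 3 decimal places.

a = 1.054, b = 0.799

Forming AᵀA = [[131, 15]; [15, 4]] and Aᵀv = [150, 19]ᵀ gives AᵀA·[a, b]ᵀ = Aᵀv.
Eliminating b: 4·(row 1) − 15·(row 2) gives 299·a = 4·150 − 15·19 = 315, so a = 315/299.
Then b = (19 − 15·(315/299))/4 = 239/299.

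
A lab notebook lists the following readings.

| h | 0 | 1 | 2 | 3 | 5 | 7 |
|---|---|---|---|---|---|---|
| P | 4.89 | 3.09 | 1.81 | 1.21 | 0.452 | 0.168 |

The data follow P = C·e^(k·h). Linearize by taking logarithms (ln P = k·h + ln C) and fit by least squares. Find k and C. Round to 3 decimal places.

k = -0.480, C = 4.928

Linearized form: ln P = k·h + ln C. From the 6 transformed points,
Σh = 18.0000, Σ(h)² = 88.0000, Σln P = 0.9214, Σh·ln P = -13.5702.
Equations: 88.0000·k + 18.0000·ln C = -13.5702;  18.0000·k + 6·ln C = 0.9214.
Slope k = (n·Σh·ln P − Σh·Σln P)/(n·Σ(h)² − (Σh)²) = (6·-13.5702 − 18.0000·0.9214)/204.0000 = -0.48043; ln C = (Σln P − k·Σh)/n = 1.59486, so C = exp(1.59486) = 4.92763.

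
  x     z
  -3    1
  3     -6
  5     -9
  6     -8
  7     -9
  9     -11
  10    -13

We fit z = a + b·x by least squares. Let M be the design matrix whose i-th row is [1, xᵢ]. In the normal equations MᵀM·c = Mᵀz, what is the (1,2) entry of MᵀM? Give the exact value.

37

Row 1 ↔ basis 1, column 2 ↔ basis x, so (MᵀM)_{1,2} = Σᵢ x = (1)·(-3) + (1)·(3) + (1)·(5) + (1)·(6) + (1)·(7) + (1)·(9) + (1)·(10) = 37.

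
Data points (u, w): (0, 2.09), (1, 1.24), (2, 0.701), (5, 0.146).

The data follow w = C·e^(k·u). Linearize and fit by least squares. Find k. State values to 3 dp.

Linearized form: ln w = k·u + ln C. From the 4 transformed points,
Σu = 8.0000, Σ(u)² = 30.0000, Σln w = -1.3271, Σu·ln w = -10.1161.
Equations: 30.0000·k + 8.0000·ln C = -10.1161;  8.0000·k + 4·ln C = -1.3271.
Solving (det = 56.0000): k = -0.53299, ln C = 0.73420.

k = -0.533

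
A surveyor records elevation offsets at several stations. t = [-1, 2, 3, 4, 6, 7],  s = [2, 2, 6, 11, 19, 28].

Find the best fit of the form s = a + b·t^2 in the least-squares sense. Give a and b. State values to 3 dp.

a = 1.031, b = 0.537

Forming AᵀA = [[6, 115]; [115, 4051]] and Aᵀs = [68, 2296]ᵀ gives AᵀA·[a, b]ᵀ = Aᵀs.
Determinant 6·4051 − 115² = 11081.
a = (68·4051 − 115·2296)/11081 = 11428/11081; b = (6·2296 − 115·68)/11081 = 5956/11081.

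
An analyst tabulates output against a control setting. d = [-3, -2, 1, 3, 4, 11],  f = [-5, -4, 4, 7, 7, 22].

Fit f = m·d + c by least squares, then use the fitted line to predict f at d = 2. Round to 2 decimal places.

Sums needed: Σd·d = 160, Σd = 14, Σ1 = 6.
And Σd·f = 318, Σf = 31.
det = 160·6 − 14² = 764.
m = (318·6 − 14·31)/764 = 737/382; c = (160·31 − 14·318)/764 = 127/191.
At d = 2: f̂ = (737/382)·(2) + (127/191)·(1) = 864/191.

f̂ = 4.52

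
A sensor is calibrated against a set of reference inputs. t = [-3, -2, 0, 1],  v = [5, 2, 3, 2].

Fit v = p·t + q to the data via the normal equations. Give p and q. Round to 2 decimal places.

The normal system AᵀA·[p, q]ᵀ = Aᵀv is [[14, -4]; [-4, 4]]·[p, q]ᵀ = [-17, 12]ᵀ.
Δ = 14·4 − (-4)² = 40.
p = ((-17)·4 − (-4)·12)/40 = -1/2; q = (14·12 − (-4)·(-17))/40 = 5/2.

p = -0.50, q = 2.50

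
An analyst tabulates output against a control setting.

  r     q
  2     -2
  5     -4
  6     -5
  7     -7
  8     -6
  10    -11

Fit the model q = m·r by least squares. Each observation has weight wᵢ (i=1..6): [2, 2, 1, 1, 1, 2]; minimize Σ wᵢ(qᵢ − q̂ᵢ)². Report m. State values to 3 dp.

m = -0.971

Sums needed: Σwᵢ·r·r = 407.
And Σwᵢ·r·q = -395.
Normal equations: [[407]]·[m]ᵀ = [-395]ᵀ.
Hence m = -395 / 407 ≈ -0.970516.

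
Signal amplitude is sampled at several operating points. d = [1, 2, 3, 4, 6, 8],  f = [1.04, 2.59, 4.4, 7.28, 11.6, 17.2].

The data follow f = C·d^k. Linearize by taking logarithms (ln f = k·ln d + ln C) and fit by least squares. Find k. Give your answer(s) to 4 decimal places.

Taking logs, ln f = k·ln d + ln C, so regress ln f on ln d.
XᵀX = [[11.1437, 7.0493]; [7.0493, 6]], rhs = [15.3468, 9.7535]ᵀ  (here Σln d = 7.0493, Σ(ln d)² = 11.1437, Σln f = 9.7535, Σln d·ln f = 15.3468).
Slope k = (n·Σln d·ln f − Σln d·Σln f)/(n·Σ(ln d)² − (Σln d)²) = (6·15.3468 − 7.0493·9.7535)/17.1702 = 1.35849; ln C = (Σln f − k·Σln d)/n = 0.02953.

k = 1.3585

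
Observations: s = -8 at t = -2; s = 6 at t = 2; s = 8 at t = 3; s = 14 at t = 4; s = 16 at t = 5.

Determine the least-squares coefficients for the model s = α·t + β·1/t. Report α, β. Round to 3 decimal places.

Sums needed: Σt·t = 58, Σt·1/t = 5, Σ1/t·1/t = 2569/3600.
And Σt·s = 188, Σ1/t·s = 491/30.
XᵀX·[α, β]ᵀ = Xᵀs becomes [[58, 5]; [5, 2569/3600]]·[α, β]ᵀ = [188, 491/30]ᵀ.
Eliminating β: (2569/3600)·(row 1) − 5·(row 2) gives (29501/1800)·α = (2569/3600)·188 − 5·(491/30) = 47093/900, so α = 94186/29501.
Then β = ((491/30) − 5·(94186/29501))/(2569/3600) = 16680/29501.

α = 3.193, β = 0.565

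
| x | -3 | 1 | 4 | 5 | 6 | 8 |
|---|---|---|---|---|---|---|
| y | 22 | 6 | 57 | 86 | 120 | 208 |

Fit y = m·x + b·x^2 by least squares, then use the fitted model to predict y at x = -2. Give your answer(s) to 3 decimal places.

ŷ = 8.047

The normal equations are: 151·m + 891·b = 2982;  891·m + 6355·b = 20898.
Determinant 151·6355 − 891² = 165724.
m = (2982·6355 − 891·20898)/165724 = 82623/41431; b = (151·20898 − 891·2982)/165724 = 124659/41431.
At x = -2: ŷ = (82623/41431)·(-2) + (124659/41431)·(4) = 333390/41431.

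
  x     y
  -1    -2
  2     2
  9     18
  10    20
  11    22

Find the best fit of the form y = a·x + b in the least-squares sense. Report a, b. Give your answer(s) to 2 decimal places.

Sums needed: Σx·x = 307, Σx = 31, Σ1 = 5.
Moment sums: Σx·y = 610, Σy = 60.
MᵀM·[a, b]ᵀ = Mᵀy becomes [[307, 31]; [31, 5]]·[a, b]ᵀ = [610, 60]ᵀ.
Eliminating b: 5·(row 1) − 31·(row 2) gives 574·a = 5·610 − 31·60 = 1190, so a = 85/41.
Then b = (60 − 31·(85/41))/5 = -35/41.

a = 2.07, b = -0.85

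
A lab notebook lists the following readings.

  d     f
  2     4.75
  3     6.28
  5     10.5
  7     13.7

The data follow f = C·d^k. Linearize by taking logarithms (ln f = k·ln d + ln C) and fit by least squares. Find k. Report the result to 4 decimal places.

Taking logs, ln f = k·ln d + ln C, so regress ln f on ln d.
AᵀA = [[8.0643, 5.3471]; [5.3471, 4]], rhs = [11.9762, 8.3643]ᵀ  (here Σln d = 5.3471, Σ(ln d)² = 8.0643, Σln f = 8.3643, Σln d·ln f = 11.9762).
Solving (det = 3.6655): k = 0.86756, ln C = 0.93133.

k = 0.8676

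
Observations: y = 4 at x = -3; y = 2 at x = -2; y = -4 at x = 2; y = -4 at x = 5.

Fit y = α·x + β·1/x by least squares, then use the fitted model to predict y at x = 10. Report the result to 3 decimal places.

ŷ = -7.501

With design matrix A, AᵀA = [[42, 4]; [4, 293/450]] and Aᵀy = [-44, -77/15]ᵀ.
Eliminating β: (293/450)·(row 1) − 4·(row 2) gives (851/75)·α = (293/450)·(-44) − 4·(-77/15) = -1826/225, so α = -1826/2553.
Then β = ((-77/15) − 4·(-1826/2553))/(293/450) = -2970/851.
At x = 10: ŷ = (-1826/2553)·(10) + (-2970/851)·(1/10) = -19151/2553.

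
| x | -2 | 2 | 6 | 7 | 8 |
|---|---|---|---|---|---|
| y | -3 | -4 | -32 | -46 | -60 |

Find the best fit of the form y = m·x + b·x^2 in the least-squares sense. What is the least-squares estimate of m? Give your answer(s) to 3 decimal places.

m = -0.040

With design matrix M, MᵀM = [[157, 1071]; [1071, 7825]] and Mᵀy = [-996, -7274]ᵀ.
Determinant 157·7825 − 1071² = 81484.
m = ((-996)·7825 − 1071·(-7274))/81484 = -1623/40742; b = (157·(-7274) − 1071·(-996))/81484 = -37651/40742.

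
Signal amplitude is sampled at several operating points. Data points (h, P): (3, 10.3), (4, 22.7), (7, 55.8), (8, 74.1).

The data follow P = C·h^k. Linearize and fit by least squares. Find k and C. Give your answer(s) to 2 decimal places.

k = 1.93, C = 1.37

Linearized form: ln P = k·ln h + ln C. From the 4 transformed points,
Σln h = 6.5103, Σ(ln h)² = 11.2394, Σln P = 13.7817, Σln h·ln P = 23.6695.
Normal system: [[11.2394, 6.5103]; [6.5103, 4]]·[k, ln C]ᵀ = [23.6695, 13.7817]ᵀ.
Δ = 11.2394·4 − (6.5103)² = 2.5742; k = (23.6695·4 − 6.5103·13.7817)/2.5742 = 1.92515, ln C = (11.2394·13.7817 − 6.5103·23.6695)/2.5742 = 0.31213, so C = exp(0.31213) = 1.36633.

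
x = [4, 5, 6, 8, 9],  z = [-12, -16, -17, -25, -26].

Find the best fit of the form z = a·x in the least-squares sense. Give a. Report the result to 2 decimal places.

The normal equations are: 222·a = -664.
(Σx·x = 222, Σx·z = -664.)
a = (-664)/222 = -2.99099.

a = -2.99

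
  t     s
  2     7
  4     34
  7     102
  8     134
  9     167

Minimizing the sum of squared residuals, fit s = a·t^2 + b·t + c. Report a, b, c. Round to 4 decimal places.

a = 1.8910, b = 2.1046, c = -4.7614

The normal system MᵀM·[a, b, c]ᵀ = Mᵀs is [[13330, 1656, 214]; [1656, 214, 30]; [214, 30, 5]]·[a, b, c]ᵀ = [27673, 3439, 444]ᵀ.
Solving the 3×3 system (Gaussian elimination) gives a = 16183/8558, b = 18011/8558, c = -20374/4279.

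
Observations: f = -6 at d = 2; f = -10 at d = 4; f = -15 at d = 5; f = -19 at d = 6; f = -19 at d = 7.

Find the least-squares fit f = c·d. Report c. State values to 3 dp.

c = -2.877

Entries of AᵀA: Σd·d = 130.
And Σd·f = -374.
AᵀA·[c]ᵀ = Aᵀf becomes [[130]]·[c]ᵀ = [-374]ᵀ.
Hence c = -374 / 130 ≈ -2.87692.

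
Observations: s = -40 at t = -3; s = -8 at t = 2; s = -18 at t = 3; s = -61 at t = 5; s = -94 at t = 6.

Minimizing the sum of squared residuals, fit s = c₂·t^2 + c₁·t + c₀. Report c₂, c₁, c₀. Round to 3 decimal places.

Entries of MᵀM: Σt^2·t^2 = 2099, Σt^2·t = 349, Σt^2 = 83, Σt·t = 83, Σt = 13, Σ1 = 5.
Right-hand side: Σt^2·s = -5463, Σt·s = -819, Σs = -221.
Row-reducing yields c₂ = -2111/672, c₁ = 2377/672, c₀ = -5/4.

c₂ = -3.141, c₁ = 3.537, c₀ = -1.250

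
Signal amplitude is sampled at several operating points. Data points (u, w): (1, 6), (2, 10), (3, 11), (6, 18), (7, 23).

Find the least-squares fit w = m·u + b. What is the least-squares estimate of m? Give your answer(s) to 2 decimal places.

m = 2.60

Normal-equation sums: Σu·u = 99, Σu = 19, Σ1 = 5.
For Aᵀw: Σu·w = 328, Σw = 68.
Determinant 99·5 − 19² = 134.
m = (328·5 − 19·68)/134 = 174/67; b = (99·68 − 19·328)/134 = 250/67.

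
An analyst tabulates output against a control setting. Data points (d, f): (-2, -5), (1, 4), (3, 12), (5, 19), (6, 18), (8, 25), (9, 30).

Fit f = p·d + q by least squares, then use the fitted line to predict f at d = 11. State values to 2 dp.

The normal equations are: 220·p + 30·q = 723;  30·p + 7·q = 103.
(Σd·d = 220, Σd = 30, Σ1 = 7, Σd·f = 723, Σf = 103.)
Determinant 220·7 − 30² = 640.
p = (723·7 − 30·103)/640 = 1971/640; q = (220·103 − 30·723)/640 = 97/64.
At d = 11: f̂ = (1971/640)·(11) + (97/64)·(1) = 22651/640.

f̂ = 35.39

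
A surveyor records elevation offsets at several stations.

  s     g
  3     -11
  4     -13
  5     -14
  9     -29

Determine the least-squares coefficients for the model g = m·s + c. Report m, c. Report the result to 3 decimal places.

m = -3.096, c = -0.494

Sums needed: Σs·s = 131, Σs = 21, Σ1 = 4.
And Σs·g = -416, Σg = -67.
Normal equations: [[131, 21]; [21, 4]]·[m, c]ᵀ = [-416, -67]ᵀ.
Eliminating c: 4·(row 1) − 21·(row 2) gives 83·m = 4·(-416) − 21·(-67) = -257, so m = -257/83.
Then c = ((-67) − 21·(-257/83))/4 = -41/83.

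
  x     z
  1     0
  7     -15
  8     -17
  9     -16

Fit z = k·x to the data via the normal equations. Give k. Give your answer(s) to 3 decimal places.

Compute the Gram sums: Σx·x = 195.
For Aᵀz: Σx·z = -385.
So AᵀA·[k]ᵀ = Aᵀz: [[195]]·[k]ᵀ = [-385]ᵀ.
Hence k = -385 / 195 ≈ -1.97436.

k = -1.974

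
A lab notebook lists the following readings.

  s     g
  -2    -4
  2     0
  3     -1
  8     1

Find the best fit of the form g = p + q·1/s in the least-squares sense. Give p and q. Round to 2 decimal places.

Forming XᵀX = [[4, 11/24]; [11/24, 361/576]] and Xᵀg = [-4, 43/24]ᵀ gives XᵀX·[p, q]ᵀ = Xᵀg.
Eliminating q: (361/576)·(row 1) − (11/24)·(row 2) gives (147/64)·p = (361/576)·(-4) − (11/24)·(43/24) = -213/64, so p = -71/49.
Then q = ((43/24) − (11/24)·(-71/49))/(361/576) = 192/49.

p = -1.45, q = 3.92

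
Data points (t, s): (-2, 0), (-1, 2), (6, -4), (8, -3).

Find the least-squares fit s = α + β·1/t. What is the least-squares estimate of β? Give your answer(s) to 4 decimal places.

From the data, Σ1 = 4, Σ1/t = -29/24, Σ1/t·1/t = 745/576.
For Mᵀs: Σs = -5, Σ1/t·s = -73/24.
Normal equations: [[4, -29/24]; [-29/24, 745/576]]·[α, β]ᵀ = [-5, -73/24]ᵀ.
det = 4·(745/576) − (-29/24)² = 713/192.
α = ((-5)·(745/576) − (-29/24)·(-73/24))/(713/192) = -254/93; β = (4·(-73/24) − (-29/24)·(-5))/(713/192) = -152/31.

β = -4.9032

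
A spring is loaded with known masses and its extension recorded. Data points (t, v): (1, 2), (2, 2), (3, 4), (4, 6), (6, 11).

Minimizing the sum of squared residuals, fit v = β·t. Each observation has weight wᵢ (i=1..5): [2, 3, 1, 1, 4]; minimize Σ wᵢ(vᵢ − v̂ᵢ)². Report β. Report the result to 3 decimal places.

β = 1.727

The normal equations are: 183·β = 316.
Hence β = 316 / 183 ≈ 1.72678.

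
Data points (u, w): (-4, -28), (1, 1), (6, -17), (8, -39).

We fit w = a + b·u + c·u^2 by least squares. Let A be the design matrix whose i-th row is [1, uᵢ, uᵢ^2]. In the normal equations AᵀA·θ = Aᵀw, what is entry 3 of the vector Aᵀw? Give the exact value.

Entry 3 ↔ basis u^2, so (Aᵀw)_{3} = Σᵢ (u^2)·wᵢ = (16)·(-28) + (1)·(1) + (36)·(-17) + (64)·(-39) = -3555.

-3555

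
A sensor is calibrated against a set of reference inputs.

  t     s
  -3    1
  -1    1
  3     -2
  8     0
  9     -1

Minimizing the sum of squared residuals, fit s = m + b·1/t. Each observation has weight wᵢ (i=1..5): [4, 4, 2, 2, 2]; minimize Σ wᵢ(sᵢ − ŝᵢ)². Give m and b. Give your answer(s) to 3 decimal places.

The normal system AᵀWA·[m, b]ᵀ = AᵀWs is [[14, -151/36]; [-151/36, 12241/2592]]·[m, b]ᵀ = [2, -62/9]ᵀ.
Eliminating b: (12241/2592)·(row 1) − (-151/36)·(row 2) gives (10481/216)·m = (12241/2592)·2 − (-151/36)·(-62/9) = -25207/1296, so m = -25207/62886.
Then b = ((-62/9) − (-151/36)·(-25207/62886))/(12241/2592) = -19020/10481.

m = -0.401, b = -1.815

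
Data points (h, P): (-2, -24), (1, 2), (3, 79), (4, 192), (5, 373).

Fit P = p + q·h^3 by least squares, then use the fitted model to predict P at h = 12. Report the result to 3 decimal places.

P̂ = 5169.257

Entries of AᵀA: Σ1 = 5, Σh^3 = 209, Σh^3·h^3 = 20515.
Right-hand side: ΣP = 622, Σh^3·P = 61240.
So AᵀA·[p, q]ᵀ = AᵀP: [[5, 209]; [209, 20515]]·[p, q]ᵀ = [622, 61240]ᵀ.
Eliminating q: 20515·(row 1) − 209·(row 2) gives 58894·p = 20515·622 − 209·61240 = -38830, so p = -1765/2677.
Then q = (61240 − 209·(-1765/2677))/20515 = 88101/29447.
At h = 12: P̂ = (-1765/2677)·(1) + (88101/29447)·(1728) = 152219113/29447.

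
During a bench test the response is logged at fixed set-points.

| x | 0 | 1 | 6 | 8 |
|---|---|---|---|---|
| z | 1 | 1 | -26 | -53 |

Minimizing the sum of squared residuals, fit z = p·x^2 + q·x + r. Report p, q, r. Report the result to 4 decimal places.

p = -1.0948, q = 2.0824, r = 0.5835

Setting ∂/∂p … = 0 gives: 5393·p + 729·q + 101·r = -4327;  729·p + 101·q + 15·r = -579;  101·p + 15·q + 4·r = -77.
(Σx^2·x^2 = 5393, Σx^2·x = 729, Σx^2 = 101, Σx·x = 101, Σx = 15, Σ1 = 4, Σx^2·z = -4327, Σx·z = -579, Σz = -77.)
Solving the 3×3 system (Gaussian elimination) gives p = -2484/2269, q = 4725/2269, r = 1324/2269.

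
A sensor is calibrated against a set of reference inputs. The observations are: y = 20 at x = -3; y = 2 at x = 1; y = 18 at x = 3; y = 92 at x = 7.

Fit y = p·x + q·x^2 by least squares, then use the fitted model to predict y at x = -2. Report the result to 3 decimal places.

ŷ = 8.843

The normal equations are: 68·p + 344·q = 640;  344·p + 2564·q = 4852.
(Σx·x = 68, Σx·x^2 = 344, Σx^2·x^2 = 2564, Σx·y = 640, Σx^2·y = 4852.)
Δ = 68·2564 − 344² = 56016.
p = (640·2564 − 344·4852)/56016 = -586/1167; q = (68·4852 − 344·640)/56016 = 2287/1167.
At x = -2: ŷ = (-586/1167)·(-2) + (2287/1167)·(4) = 3440/389.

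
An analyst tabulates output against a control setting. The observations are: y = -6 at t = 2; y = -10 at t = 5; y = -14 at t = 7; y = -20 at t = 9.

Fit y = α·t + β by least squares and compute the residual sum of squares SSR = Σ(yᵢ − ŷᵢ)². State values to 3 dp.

The normal equations are: 159·α + 23·β = -340;  23·α + 4·β = -50.
(Σt·t = 159, Σt = 23, Σ1 = 4, Σt·y = -340, Σy = -50.)
det = 159·4 − 23² = 107.
α = ((-340)·4 − 23·(-50))/107 = -210/107; β = (159·(-50) − 23·(-340))/107 = -130/107.
Residuals: -92/107, 110/107, 102/107, -120/107; SSR = 424/107.

SSR = 3.963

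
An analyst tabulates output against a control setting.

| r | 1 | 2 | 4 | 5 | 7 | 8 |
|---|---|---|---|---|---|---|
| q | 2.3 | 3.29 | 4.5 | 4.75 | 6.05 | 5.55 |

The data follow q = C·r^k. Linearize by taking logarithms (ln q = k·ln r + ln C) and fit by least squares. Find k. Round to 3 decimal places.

k = 0.448

Taking logs, ln q = k·ln r + ln C, so regress ln q on ln r.
Σln r = 7.7142, Σ(ln r)² = 13.1032, Σln q = 8.5999, Σln r·ln q = 12.4848.
Equations: 13.1032·k + 7.7142·ln C = 12.4848;  7.7142·k + 6·ln C = 8.5999.
Δ = 13.1032·6 − (7.7142)² = 19.1098; k = (12.4848·6 − 7.7142·8.5999)/19.1098 = 0.44832, ln C = (13.1032·8.5999 − 7.7142·12.4848)/19.1098 = 0.85691.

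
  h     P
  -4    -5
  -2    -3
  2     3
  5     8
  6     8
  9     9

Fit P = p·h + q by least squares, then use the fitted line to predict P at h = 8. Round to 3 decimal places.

P̂ = 9.719

The normal system XᵀX·[p, q]ᵀ = XᵀP is [[166, 16]; [16, 6]]·[p, q]ᵀ = [201, 20]ᵀ.
det = 166·6 − 16² = 740.
p = (201·6 − 16·20)/740 = 443/370; q = (166·20 − 16·201)/740 = 26/185.
At h = 8: P̂ = (443/370)·(8) + (26/185)·(1) = 1798/185.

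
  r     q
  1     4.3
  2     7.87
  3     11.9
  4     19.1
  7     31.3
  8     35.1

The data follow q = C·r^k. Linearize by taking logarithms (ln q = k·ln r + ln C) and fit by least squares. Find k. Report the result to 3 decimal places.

k = 1.039

Taking logs, ln q = k·ln r + ln C, so regress ln q on ln r.
Σln r = 7.2034, Σ(ln r)² = 11.7199, Σln q = 15.9497, Σln r·ln q = 22.3399.
Equations: 11.7199·k + 7.2034·ln C = 22.3399;  7.2034·k + 6·ln C = 15.9497.
Δ = 11.7199·6 − (7.2034)² = 18.4301; k = (22.3399·6 − 7.2034·15.9497)/18.4301 = 1.03892, ln C = (11.7199·15.9497 − 7.2034·22.3399)/18.4301 = 1.41100.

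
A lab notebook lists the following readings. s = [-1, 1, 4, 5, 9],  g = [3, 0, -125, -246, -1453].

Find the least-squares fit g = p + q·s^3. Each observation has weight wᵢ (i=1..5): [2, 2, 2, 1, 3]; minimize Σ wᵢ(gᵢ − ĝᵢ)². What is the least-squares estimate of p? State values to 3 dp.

Entries of XᵀWX: Σwᵢ·1 = 10, Σwᵢ·s^3 = 2440, Σwᵢ·s^3·s^3 = 1618144.
For XᵀWg: Σwᵢ·g = -4849, Σwᵢ·s^3·g = -3224467.
Eliminating q: 1618144·(row 1) − 2440·(row 2) gives 10227840·p = 1618144·(-4849) − 2440·(-3224467) = 21319224, so p = 888301/426160.
Then q = ((-3224467) − 2440·(888301/426160))/1618144 = -680437/340928.

p = 2.084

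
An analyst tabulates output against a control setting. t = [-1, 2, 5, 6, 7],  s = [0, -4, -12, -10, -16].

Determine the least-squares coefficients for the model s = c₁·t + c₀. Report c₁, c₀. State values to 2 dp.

c₁ = -1.88, c₀ = -1.26

Normal-equation sums: Σt·t = 115, Σt = 19, Σ1 = 5.
Moment sums: Σt·s = -240, Σs = -42.
Normal equations: [[115, 19]; [19, 5]]·[c₁, c₀]ᵀ = [-240, -42]ᵀ.
det = 115·5 − 19² = 214.
c₁ = ((-240)·5 − 19·(-42))/214 = -201/107; c₀ = (115·(-42) − 19·(-240))/214 = -135/107.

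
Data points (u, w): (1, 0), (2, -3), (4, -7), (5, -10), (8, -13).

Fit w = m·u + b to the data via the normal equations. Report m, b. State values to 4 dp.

With design matrix X, XᵀX = [[110, 20]; [20, 5]] and Xᵀw = [-188, -33]ᵀ.
Eliminating b: 5·(row 1) − 20·(row 2) gives 150·m = 5·(-188) − 20·(-33) = -280, so m = -28/15.
Then b = ((-33) − 20·(-28/15))/5 = 13/15.

m = -1.8667, b = 0.8667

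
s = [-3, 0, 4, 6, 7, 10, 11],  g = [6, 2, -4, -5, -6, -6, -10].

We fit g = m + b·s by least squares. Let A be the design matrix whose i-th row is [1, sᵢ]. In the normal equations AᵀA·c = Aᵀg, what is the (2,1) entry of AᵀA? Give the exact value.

Row 2 ↔ basis s, column 1 ↔ basis 1, so (AᵀA)_{2,1} = Σᵢ s = (-3)·(1) + (0)·(1) + (4)·(1) + (6)·(1) + (7)·(1) + (10)·(1) + (11)·(1) = 35.

35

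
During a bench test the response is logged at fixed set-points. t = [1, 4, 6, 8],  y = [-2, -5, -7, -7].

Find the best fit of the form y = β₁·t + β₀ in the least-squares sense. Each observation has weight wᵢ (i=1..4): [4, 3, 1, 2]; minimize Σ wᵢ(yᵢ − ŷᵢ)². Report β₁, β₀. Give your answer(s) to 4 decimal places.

Sums needed: Σwᵢ·t·t = 216, Σwᵢ·t = 38, Σwᵢ·1 = 10.
Right-hand side: Σwᵢ·t·y = -222, Σwᵢ·y = -44.
So AᵀWA·[β₁, β₀]ᵀ = AᵀWy: [[216, 38]; [38, 10]]·[β₁, β₀]ᵀ = [-222, -44]ᵀ.
Eliminating β₀: 10·(row 1) − 38·(row 2) gives 716·β₁ = 10·(-222) − 38·(-44) = -548, so β₁ = -137/179.
Then β₀ = ((-44) − 38·(-137/179))/10 = -267/179.

β₁ = -0.7654, β₀ = -1.4916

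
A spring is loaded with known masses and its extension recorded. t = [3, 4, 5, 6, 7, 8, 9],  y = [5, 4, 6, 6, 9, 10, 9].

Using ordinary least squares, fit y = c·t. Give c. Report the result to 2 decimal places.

c = 1.15

With design matrix A, AᵀA = [[280]] and Aᵀy = [321]ᵀ.
Hence c = 321 / 280 ≈ 1.14643.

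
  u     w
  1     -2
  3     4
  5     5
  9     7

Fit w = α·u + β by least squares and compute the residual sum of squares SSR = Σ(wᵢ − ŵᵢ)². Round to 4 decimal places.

SSR = 10.0000

With design matrix A, AᵀA = [[116, 18]; [18, 4]] and Aᵀw = [98, 14]ᵀ.
det = 116·4 − 18² = 140.
α = (98·4 − 18·14)/140 = 1; β = (116·14 − 18·98)/140 = -1.
Residuals: -2, 2, 1, -1; SSR = 10.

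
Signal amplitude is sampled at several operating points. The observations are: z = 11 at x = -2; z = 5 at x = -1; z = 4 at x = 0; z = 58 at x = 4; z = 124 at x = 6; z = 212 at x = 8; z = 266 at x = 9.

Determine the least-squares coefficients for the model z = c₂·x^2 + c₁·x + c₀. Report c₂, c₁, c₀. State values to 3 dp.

c₂ = 3.045, c₁ = 1.776, c₀ = 3.191

With design matrix A, AᵀA = [[12226, 1512, 202]; [1512, 202, 24]; [202, 24, 7]] and Aᵀz = [40555, 5039, 680]ᵀ.
Inverting the 3×3 Gram matrix, [c₂, c₁, c₀]ᵀ = [1005253/330162, 195477/110054, 526765/165081]ᵀ.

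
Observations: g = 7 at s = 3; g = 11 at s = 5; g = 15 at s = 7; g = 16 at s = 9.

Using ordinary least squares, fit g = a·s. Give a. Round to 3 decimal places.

a = 1.982

Entries of XᵀX: Σs·s = 164.
Right-hand side: Σs·g = 325.
Normal equations: [[164]]·[a]ᵀ = [325]ᵀ.
Hence a = 325 / 164 ≈ 1.98171.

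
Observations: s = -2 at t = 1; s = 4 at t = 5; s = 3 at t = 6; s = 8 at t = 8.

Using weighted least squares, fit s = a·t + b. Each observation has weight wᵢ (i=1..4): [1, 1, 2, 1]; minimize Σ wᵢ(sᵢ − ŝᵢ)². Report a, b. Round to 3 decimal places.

Compute the Gram sums: Σwᵢ·t·t = 162, Σwᵢ·t = 26, Σwᵢ·1 = 5.
Right-hand side: Σwᵢ·t·s = 118, Σwᵢ·s = 16.
MᵀWM·[a, b]ᵀ = MᵀWs becomes [[162, 26]; [26, 5]]·[a, b]ᵀ = [118, 16]ᵀ.
Determinant 162·5 − 26² = 134.
a = (118·5 − 26·16)/134 = 87/67; b = (162·16 − 26·118)/134 = -238/67.

a = 1.299, b = -3.552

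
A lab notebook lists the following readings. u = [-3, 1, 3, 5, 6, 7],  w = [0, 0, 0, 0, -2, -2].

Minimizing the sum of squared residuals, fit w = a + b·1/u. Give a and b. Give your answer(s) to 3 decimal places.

Normal-equation sums: Σ1 = 6, Σ1/u = 317/210, Σ1/u·1/u = 6421/4900.
Right-hand side: Σw = -4, Σ1/u·w = -13/21.
Eliminating b: (6421/4900)·(row 1) − (317/210)·(row 2) gives (49249/8820)·a = (6421/4900)·(-4) − (317/210)·(-13/21) = -94973/22050, so a = -189946/246245.
Then b = ((-13/21) − (317/210)·(-189946/246245))/(6421/4900) = 20496/49249.

a = -0.771, b = 0.416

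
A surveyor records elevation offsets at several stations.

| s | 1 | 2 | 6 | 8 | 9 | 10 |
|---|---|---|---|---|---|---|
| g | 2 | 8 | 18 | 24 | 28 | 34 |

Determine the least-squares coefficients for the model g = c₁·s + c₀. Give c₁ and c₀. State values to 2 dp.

From the data, Σs·s = 286, Σs = 36, Σ1 = 6.
Right-hand side: Σs·g = 910, Σg = 114.
XᵀX·[c₁, c₀]ᵀ = Xᵀg becomes [[286, 36]; [36, 6]]·[c₁, c₀]ᵀ = [910, 114]ᵀ.
Determinant 286·6 − 36² = 420.
c₁ = (910·6 − 36·114)/420 = 113/35; c₀ = (286·114 − 36·910)/420 = -13/35.

c₁ = 3.23, c₀ = -0.37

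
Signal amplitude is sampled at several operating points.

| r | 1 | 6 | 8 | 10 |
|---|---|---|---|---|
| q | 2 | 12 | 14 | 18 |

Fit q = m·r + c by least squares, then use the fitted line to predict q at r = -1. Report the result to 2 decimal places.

From the data, Σr·r = 201, Σr = 25, Σ1 = 4.
Moment sums: Σr·q = 366, Σq = 46.
Δ = 201·4 − 25² = 179.
m = (366·4 − 25·46)/179 = 314/179; c = (201·46 − 25·366)/179 = 96/179.
At r = -1: q̂ = (314/179)·(-1) + (96/179)·(1) = -218/179.

q̂ = -1.22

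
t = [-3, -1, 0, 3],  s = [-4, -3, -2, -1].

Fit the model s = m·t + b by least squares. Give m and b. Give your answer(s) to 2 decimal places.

Normal-equation sums: Σt·t = 19, Σt = -1, Σ1 = 4.
Moment sums: Σt·s = 12, Σs = -10.
det = 19·4 − (-1)² = 75.
m = (12·4 − (-1)·(-10))/75 = 38/75; b = (19·(-10) − (-1)·12)/75 = -178/75.

m = 0.51, b = -2.37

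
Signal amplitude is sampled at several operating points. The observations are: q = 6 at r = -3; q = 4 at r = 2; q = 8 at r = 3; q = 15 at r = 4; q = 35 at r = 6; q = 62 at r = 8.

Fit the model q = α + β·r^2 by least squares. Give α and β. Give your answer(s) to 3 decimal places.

α = -1.056, β = 0.988

Normal-equation sums: Σ1 = 6, Σr^2 = 138, Σr^2·r^2 = 5826.
Right-hand side: Σq = 130, Σr^2·q = 5610.
So MᵀM·[α, β]ᵀ = Mᵀq: [[6, 138]; [138, 5826]]·[α, β]ᵀ = [130, 5610]ᵀ.
Eliminating β: 5826·(row 1) − 138·(row 2) gives 15912·α = 5826·130 − 138·5610 = -16800, so α = -700/663.
Then β = (5610 − 138·(-700/663))/5826 = 655/663.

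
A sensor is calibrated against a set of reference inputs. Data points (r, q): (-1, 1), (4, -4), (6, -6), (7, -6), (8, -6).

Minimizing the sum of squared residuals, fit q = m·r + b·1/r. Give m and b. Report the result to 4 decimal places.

The normal system XᵀX·[m, b]ᵀ = Xᵀq is [[166, 5]; [5, 31789/28224]]·[m, b]ᵀ = [-143, -129/28]ᵀ.
Determinant 166·(31789/28224) − 5² = 2285687/14112.
m = ((-143)·(31789/28224) − 5·(-129/28))/(2285687/14112) = -3895667/4571374; b = (166·(-129/28) − 5·(-143))/(2285687/14112) = -702576/2285687.

m = -0.8522, b = -0.3074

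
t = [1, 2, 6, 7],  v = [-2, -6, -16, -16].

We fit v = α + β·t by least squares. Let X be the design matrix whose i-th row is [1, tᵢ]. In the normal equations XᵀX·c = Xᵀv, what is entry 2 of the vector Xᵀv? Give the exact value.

Entry 2 ↔ basis t, so (Xᵀv)_{2} = Σᵢ (t)·vᵢ = (1)·(-2) + (2)·(-6) + (6)·(-16) + (7)·(-16) = -222.

-222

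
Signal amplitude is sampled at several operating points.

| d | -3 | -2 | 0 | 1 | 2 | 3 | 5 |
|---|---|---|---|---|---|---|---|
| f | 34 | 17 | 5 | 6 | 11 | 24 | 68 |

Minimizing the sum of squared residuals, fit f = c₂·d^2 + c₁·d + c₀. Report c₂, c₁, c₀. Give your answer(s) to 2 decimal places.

c₂ = 2.85, c₁ = -1.48, c₀ = 3.69

From the data, Σd^2·d^2 = 820, Σd^2·d = 126, Σd^2 = 52, Σd·d = 52, Σd = 6, Σ1 = 7.
Right-hand side: Σd^2·f = 2340, Σd·f = 304, Σf = 165.
So MᵀM·[c₂, c₁, c₀]ᵀ = Mᵀf: [[820, 126, 52]; [126, 52, 6]; [52, 6, 7]]·[c₂, c₁, c₀]ᵀ = [2340, 304, 165]ᵀ.
Inverting the 3×3 Gram matrix, [c₂, c₁, c₀]ᵀ = [22735/7987, -11798/7987, 29489/7987]ᵀ.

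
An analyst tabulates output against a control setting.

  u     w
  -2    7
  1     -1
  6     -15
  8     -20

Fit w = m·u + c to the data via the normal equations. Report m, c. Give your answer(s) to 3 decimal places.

Sums needed: Σu·u = 105, Σu = 13, Σ1 = 4.
For Xᵀw: Σu·w = -265, Σw = -29.
Normal equations: [[105, 13]; [13, 4]]·[m, c]ᵀ = [-265, -29]ᵀ.
Determinant 105·4 − 13² = 251.
m = ((-265)·4 − 13·(-29))/251 = -683/251; c = (105·(-29) − 13·(-265))/251 = 400/251.

m = -2.721, c = 1.594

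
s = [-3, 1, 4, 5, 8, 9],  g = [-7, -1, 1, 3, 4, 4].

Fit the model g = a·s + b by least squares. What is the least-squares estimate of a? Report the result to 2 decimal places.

a = 0.91

Entries of MᵀM: Σs·s = 196, Σs = 24, Σ1 = 6.
Right-hand side: Σs·g = 107, Σg = 4.
MᵀM·[a, b]ᵀ = Mᵀg becomes [[196, 24]; [24, 6]]·[a, b]ᵀ = [107, 4]ᵀ.
Determinant 196·6 − 24² = 600.
a = (107·6 − 24·4)/600 = 91/100; b = (196·4 − 24·107)/600 = -223/75.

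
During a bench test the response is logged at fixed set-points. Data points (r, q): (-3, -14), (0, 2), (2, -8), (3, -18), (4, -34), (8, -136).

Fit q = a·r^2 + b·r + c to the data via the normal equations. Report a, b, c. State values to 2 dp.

a = -2.06, b = -0.76, c = 2.18

From the data, Σr^2·r^2 = 4530, Σr^2·r = 584, Σr^2 = 102, Σr·r = 102, Σr = 14, Σ1 = 6.
For Mᵀq: Σr^2·q = -9568, Σr·q = -1252, Σq = -208.
MᵀM·[a, b, c]ᵀ = Mᵀq becomes [[4530, 584, 102]; [584, 102, 14]; [102, 14, 6]]·[a, b, c]ᵀ = [-9568, -1252, -208]ᵀ.
Solving the 3×3 system (Gaussian elimination) gives a = -38238/18535, b = -14132/18535, c = 40474/18535.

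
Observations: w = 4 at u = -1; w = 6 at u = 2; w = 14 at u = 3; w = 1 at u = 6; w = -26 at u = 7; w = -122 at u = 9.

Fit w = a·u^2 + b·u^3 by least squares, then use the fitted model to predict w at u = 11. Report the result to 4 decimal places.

The normal system MᵀM·[a, b]ᵀ = Mᵀw is [[10356, 83906]; [83906, 696540]]·[a, b]ᵀ = [-10966, -97218]ᵀ.
det = 10356·696540 − 83906² = 173151404.
a = ((-10966)·696540 − 83906·(-97218))/173151404 = 129728967/43287851; b = (10356·(-97218) − 83906·(-10966))/173151404 = -21669103/43287851.
At u = 11: ŵ = (129728967/43287851)·(121) + (-21669103/43287851)·(1331) = -13144371086/43287851.

ŵ = -303.6503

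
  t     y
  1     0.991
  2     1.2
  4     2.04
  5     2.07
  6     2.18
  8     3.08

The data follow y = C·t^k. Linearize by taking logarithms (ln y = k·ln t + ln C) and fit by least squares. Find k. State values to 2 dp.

k = 0.53

Taking logs, ln y = k·ln t + ln C, so regress ln y on ln t.
Σln t = 7.5601, Σ(ln t)² = 12.5270, Σln y = 3.5180, Σln t·ln y = 6.0213.
Equations: 12.5270·k + 7.5601·ln C = 6.0213;  7.5601·k + 6·ln C = 3.5180.
Slope k = (n·Σln t·ln y − Σln t·Σln y)/(n·Σ(ln t)² − (Σln t)²) = (6·6.0213 − 7.5601·3.5180)/18.0074 = 0.52928; ln C = (Σln y − k·Σln t)/n = -0.08056.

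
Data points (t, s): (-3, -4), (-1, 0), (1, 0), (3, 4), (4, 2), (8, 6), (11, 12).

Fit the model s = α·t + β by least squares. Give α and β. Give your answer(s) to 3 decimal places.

α = 1.006, β = -0.448

XᵀX·[α, β]ᵀ = Xᵀs reads: 221·α + 23·β = 212;  23·α + 7·β = 20.
(Σt·t = 221, Σt = 23, Σ1 = 7, Σt·s = 212, Σs = 20.)
Δ = 221·7 − 23² = 1018.
α = (212·7 − 23·20)/1018 = 512/509; β = (221·20 − 23·212)/1018 = -228/509.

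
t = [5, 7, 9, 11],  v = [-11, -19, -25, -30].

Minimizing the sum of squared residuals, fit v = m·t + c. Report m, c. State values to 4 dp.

m = -3.1500, c = 3.9500

The normal system AᵀA·[m, c]ᵀ = Aᵀv is [[276, 32]; [32, 4]]·[m, c]ᵀ = [-743, -85]ᵀ.
Δ = 276·4 − 32² = 80.
m = ((-743)·4 − 32·(-85))/80 = -63/20; c = (276·(-85) − 32·(-743))/80 = 79/20.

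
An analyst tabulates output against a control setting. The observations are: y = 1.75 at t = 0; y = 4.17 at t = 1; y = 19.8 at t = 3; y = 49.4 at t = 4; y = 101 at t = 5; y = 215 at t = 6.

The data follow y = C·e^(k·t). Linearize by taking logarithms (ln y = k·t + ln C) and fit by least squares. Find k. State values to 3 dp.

Let Y = ln y. Fitting Y = k·t + ln C by least squares:
Σt = 19.0000, Σ(t)² = 87.0000, Σln y = 18.8589, Σt·ln y = 81.2842.
Normal system: [[87.0000, 19.0000]; [19.0000, 6]]·[k, ln C]ᵀ = [81.2842, 18.8589]ᵀ.
Slope k = (n·Σt·ln y − Σt·Σln y)/(n·Σ(t)² − (Σt)²) = (6·81.2842 − 19.0000·18.8589)/161.0000 = 0.80364; ln C = (Σln y − k·Σt)/n = 0.59830.

k = 0.804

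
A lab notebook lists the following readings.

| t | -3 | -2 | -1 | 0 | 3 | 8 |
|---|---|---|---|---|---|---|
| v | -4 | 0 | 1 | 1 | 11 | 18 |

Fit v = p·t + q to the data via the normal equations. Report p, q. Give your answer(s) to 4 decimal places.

p = 1.9980, q = 2.8350

Forming XᵀX = [[87, 5]; [5, 6]] and Xᵀv = [188, 27]ᵀ gives XᵀX·[p, q]ᵀ = Xᵀv.
det = 87·6 − 5² = 497.
p = (188·6 − 5·27)/497 = 993/497; q = (87·27 − 5·188)/497 = 1409/497.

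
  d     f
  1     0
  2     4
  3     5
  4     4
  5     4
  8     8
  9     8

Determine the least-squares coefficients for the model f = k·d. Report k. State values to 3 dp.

Compute the Gram sums: Σd·d = 200.
For Xᵀf: Σd·f = 195.
Normal equations: [[200]]·[k]ᵀ = [195]ᵀ.
k = 195/200 = 0.975.

k = 0.975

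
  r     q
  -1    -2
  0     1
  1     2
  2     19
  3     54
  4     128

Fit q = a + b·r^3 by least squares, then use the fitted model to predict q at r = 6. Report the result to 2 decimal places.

Compute the Gram sums: Σ1 = 6, Σr^3 = 99, Σr^3·r^3 = 4891.
And Σq = 202, Σr^3·q = 9806.
Δ = 6·4891 − 99² = 19545.
a = (202·4891 − 99·9806)/19545 = 17188/19545; b = (6·9806 − 99·202)/19545 = 12946/6515.
At r = 6: q̂ = (17188/19545)·(1) + (12946/6515)·(216) = 8406196/19545.

q̂ = 430.09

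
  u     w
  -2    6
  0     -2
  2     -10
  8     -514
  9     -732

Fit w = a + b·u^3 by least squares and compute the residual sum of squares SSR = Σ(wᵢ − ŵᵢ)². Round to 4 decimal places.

SSR = 0.3240

Compute the Gram sums: Σ1 = 5, Σu^3 = 1241, Σu^3·u^3 = 793713.
Moment sums: Σw = -1252, Σu^3·w = -796924.
So XᵀX·[a, b]ᵀ = Xᵀw: [[5, 1241]; [1241, 793713]]·[a, b]ᵀ = [-1252, -796924]ᵀ.
Eliminating b: 793713·(row 1) − 1241·(row 2) gives 2428484·a = 793713·(-1252) − 1241·(-796924) = -4745992, so a = -69794/35713.
Then b = ((-796924) − 1241·(-69794/35713))/793713 = -607722/607121.
Residuals: -32552/607121, -1632/35713, -22936/607121, 279968/607121, -196736/607121; SSR = 196736/607121.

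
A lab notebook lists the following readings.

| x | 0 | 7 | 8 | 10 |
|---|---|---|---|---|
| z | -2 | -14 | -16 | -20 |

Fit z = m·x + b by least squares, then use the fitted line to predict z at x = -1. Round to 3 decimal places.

The normal system AᵀA·[m, b]ᵀ = Aᵀz is [[213, 25]; [25, 4]]·[m, b]ᵀ = [-426, -52]ᵀ.
Determinant 213·4 − 25² = 227.
m = ((-426)·4 − 25·(-52))/227 = -404/227; b = (213·(-52) − 25·(-426))/227 = -426/227.
At x = -1: ẑ = (-404/227)·(-1) + (-426/227)·(1) = -22/227.

ẑ = -0.097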